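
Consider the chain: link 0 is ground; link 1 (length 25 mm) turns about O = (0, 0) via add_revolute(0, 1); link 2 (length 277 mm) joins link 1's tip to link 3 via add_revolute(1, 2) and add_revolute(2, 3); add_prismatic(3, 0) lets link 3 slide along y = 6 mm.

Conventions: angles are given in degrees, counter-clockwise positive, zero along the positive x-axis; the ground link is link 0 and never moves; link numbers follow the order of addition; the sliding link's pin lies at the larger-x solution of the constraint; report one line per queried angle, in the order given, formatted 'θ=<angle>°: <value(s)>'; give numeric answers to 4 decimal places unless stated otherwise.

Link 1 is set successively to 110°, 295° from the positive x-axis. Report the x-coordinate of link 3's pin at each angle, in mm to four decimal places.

geometry: r = 25 mm, L = 277 mm, e = 6 mm
θ=110°: crank pin P = (r cos θ, r sin θ) = (-8.550504, 23.492316)
θ=110°: h = r sin θ − e = 23.492316 − 6 = 17.492316
θ=110°: x = r cos θ + √(L² − h²) = -8.550504 + 276.447136 = 267.896632
θ=295°: crank pin P = (r cos θ, r sin θ) = (10.565457, -22.657695)
θ=295°: h = r sin θ − e = -22.657695 − 6 = -28.657695
θ=295°: x = r cos θ + √(L² − h²) = 10.565457 + 275.513587 = 286.079043

θ=110°: 267.8966
θ=295°: 286.0790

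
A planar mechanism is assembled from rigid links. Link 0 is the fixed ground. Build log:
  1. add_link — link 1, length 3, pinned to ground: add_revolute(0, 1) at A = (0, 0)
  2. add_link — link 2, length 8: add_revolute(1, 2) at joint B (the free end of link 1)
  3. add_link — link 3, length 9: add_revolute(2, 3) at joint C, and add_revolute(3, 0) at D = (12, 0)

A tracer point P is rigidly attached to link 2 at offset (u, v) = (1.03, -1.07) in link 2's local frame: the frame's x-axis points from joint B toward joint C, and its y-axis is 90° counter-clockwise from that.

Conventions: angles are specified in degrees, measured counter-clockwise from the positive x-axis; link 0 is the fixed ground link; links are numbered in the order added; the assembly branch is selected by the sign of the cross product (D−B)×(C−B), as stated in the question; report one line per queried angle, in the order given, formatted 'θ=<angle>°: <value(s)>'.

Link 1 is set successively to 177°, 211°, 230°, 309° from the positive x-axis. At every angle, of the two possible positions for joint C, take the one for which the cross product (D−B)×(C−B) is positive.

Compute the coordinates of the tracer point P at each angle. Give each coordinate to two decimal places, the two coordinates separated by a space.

A=(0,0), D=(12.00,0)
θ=177°: B = A + 3.00·(cos177°, sin177°) = (-2.9959, 0.1570)
θ=177°: |BD| = 14.9967
θ=177°: circle(B,8.00) ∩ circle(D,9.00): a=6.9316, h=3.9942
θ=177°:   candidates: C₊=(3.9771,4.0784) cross=59.899; C₋=(3.8935,-3.9095) cross=-59.899
θ=177°:   branch + wants cross > 0 → take C=(3.9771,4.0784) (cross=59.899)
θ=177°: ex = (C−B)/|BC| = (0.8716,0.4902); ey = (-0.4902,0.8716)
θ=177°: P = B + 1.03·ex + -1.07·ey = (-1.5736,-0.2708)
θ=211°: B = A + 3.00·(cos211°, sin211°) = (-2.5715, -1.5451)
θ=211°: |BD| = 14.6532
θ=211°: circle(B,8.00) ∩ circle(D,9.00): a=6.7465, h=4.2994
θ=211°:   candidates: C₊=(3.6841,3.4417) cross=62.999; C₋=(4.5908,-5.1091) cross=-62.999
θ=211°:   branch + wants cross > 0 → take C=(3.6841,3.4417) (cross=62.999)
θ=211°: ex = (C−B)/|BC| = (0.7819,0.6233); ey = (-0.6233,0.7819)
θ=211°: P = B + 1.03·ex + -1.07·ey = (-1.0991,-1.7397)
θ=230°: B = A + 3.00·(cos230°, sin230°) = (-1.9284, -2.2981)
θ=230°: |BD| = 14.1167
θ=230°: circle(B,8.00) ∩ circle(D,9.00): a=6.4562, h=4.7241
θ=230°:   candidates: C₊=(3.6727,3.4140) cross=66.689; C₋=(5.2108,-5.9082) cross=-66.689
θ=230°:   branch + wants cross > 0 → take C=(3.6727,3.4140) (cross=66.689)
θ=230°: ex = (C−B)/|BC| = (0.7001,0.7140); ey = (-0.7140,0.7001)
θ=230°: P = B + 1.03·ex + -1.07·ey = (-0.4432,-2.3118)
θ=309°: B = A + 3.00·(cos309°, sin309°) = (1.8880, -2.3314)
θ=309°: |BD| = 10.3773
θ=309°: circle(B,8.00) ∩ circle(D,9.00): a=4.3696, h=6.7013
θ=309°:   candidates: C₊=(4.6403,5.1802) cross=69.541; C₋=(7.6514,-7.8797) cross=-69.541
θ=309°:   branch + wants cross > 0 → take C=(4.6403,5.1802) (cross=69.541)
θ=309°: ex = (C−B)/|BC| = (0.3440,0.9390); ey = (-0.9390,0.3440)
θ=309°: P = B + 1.03·ex + -1.07·ey = (3.2470,-1.7324)

θ=177°: -1.57 -0.27
θ=211°: -1.10 -1.74
θ=230°: -0.44 -2.31
θ=309°: 3.25 -1.73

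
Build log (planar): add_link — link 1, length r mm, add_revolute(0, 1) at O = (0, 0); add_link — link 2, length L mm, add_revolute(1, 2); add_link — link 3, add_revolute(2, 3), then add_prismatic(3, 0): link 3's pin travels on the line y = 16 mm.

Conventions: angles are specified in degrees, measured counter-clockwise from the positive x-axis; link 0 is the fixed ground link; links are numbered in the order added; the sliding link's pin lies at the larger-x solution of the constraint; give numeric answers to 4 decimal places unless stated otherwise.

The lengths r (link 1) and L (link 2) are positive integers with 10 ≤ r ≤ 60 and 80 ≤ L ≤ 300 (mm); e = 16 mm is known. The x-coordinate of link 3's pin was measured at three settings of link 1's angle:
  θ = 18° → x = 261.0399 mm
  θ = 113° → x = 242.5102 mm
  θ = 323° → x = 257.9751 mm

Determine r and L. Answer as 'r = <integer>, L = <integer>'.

constraint per measurement: (x − r cos θ)² + (r sin θ − e)² = L²
subtracting the θ₁ and θ₂ equations cancels the r² and L² terms:
r = (x₁² − x₂²) / (2[(x₁cos θ₁ + e sin θ₁) − (x₂cos θ₂ + e sin θ₂)]) = 14.0000 → r = 14
L² = (x₁ − r cos θ₁)² + (r sin θ₁ − e)² = 61504.0062 → L = 248.0000 → L = 248
check at θ₃=323°: x = 257.9751 (printed 257.9751) ✓

r = 14, L = 248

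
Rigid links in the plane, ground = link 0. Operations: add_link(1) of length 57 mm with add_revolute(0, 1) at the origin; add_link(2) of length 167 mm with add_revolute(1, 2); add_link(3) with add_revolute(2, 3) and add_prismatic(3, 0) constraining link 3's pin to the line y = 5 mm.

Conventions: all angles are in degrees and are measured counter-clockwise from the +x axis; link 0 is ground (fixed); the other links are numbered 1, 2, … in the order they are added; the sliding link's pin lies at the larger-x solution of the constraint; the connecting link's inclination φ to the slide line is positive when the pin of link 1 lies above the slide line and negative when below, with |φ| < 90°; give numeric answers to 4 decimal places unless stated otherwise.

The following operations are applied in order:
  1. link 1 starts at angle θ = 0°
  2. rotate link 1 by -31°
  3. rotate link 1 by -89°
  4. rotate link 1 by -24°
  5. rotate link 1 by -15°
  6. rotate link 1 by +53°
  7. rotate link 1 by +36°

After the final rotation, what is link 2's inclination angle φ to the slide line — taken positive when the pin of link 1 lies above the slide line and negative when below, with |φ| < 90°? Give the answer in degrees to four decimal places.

geometry: r = 57 mm, L = 167 mm, e = 5 mm; θ starts at 0°
rotate link 1 by -31°: θ ← 0° -31° = -31°
rotate link 1 by -89°: θ ← -31° -89° = -120°
rotate link 1 by -24°: θ ← -120° -24° = -144°
rotate link 1 by -15°: θ ← -144° -15° = -159°
rotate link 1 by +53°: θ ← -159° +53° = -106°
rotate link 1 by +36°: θ ← -106° +36° = -70°
h = r sin θ − e = -53.562479 − 5 = -58.562479
sin φ = h / L = -58.562479 / 167 = -0.35067353
φ = arcsin(-0.35067353) = -20.528517°

-20.5285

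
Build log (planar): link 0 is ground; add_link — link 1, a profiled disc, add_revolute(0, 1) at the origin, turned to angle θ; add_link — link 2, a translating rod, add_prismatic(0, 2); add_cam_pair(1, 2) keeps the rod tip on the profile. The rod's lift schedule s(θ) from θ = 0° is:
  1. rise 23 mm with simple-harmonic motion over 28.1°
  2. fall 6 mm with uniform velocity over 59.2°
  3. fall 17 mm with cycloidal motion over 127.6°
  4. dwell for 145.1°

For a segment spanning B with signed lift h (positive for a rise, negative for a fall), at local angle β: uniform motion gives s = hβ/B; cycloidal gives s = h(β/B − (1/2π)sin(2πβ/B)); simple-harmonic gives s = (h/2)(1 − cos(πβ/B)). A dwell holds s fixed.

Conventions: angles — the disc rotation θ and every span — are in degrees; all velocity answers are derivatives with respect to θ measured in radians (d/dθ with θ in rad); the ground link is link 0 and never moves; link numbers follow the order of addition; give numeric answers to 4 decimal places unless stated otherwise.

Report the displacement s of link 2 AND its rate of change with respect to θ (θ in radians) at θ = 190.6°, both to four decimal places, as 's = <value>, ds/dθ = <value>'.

seg 1 [0°–28.1°] simple-harmonic, h=23: full span → s += 23 → s = 23.0000
seg 2 [28.1°–87.3°] uniform, h=-6: full span → s += -6 → s = 17.0000
seg 3 [87.3°–214.9°] cycloidal, h=-17: θ=190.6° here. β=103.3, B=127.6. -17·(0.8096 − sin(2π·0.8096)/(2π)) = -16.2809 → s = 0.7191
velocity in seg [87.3°–214.9°] (cycloidal), θ in radians: β = 103.3° = 1.8029 rad, B = 127.6° = 2.2270 rad; ds/dθ = (h/B)(1 − cos(2πβ/B)) = ((-17)/2.2270)(1 − cos(2π·0.8096)) = -4.842972 mm/rad

s = 0.7191, ds/dθ = -4.8430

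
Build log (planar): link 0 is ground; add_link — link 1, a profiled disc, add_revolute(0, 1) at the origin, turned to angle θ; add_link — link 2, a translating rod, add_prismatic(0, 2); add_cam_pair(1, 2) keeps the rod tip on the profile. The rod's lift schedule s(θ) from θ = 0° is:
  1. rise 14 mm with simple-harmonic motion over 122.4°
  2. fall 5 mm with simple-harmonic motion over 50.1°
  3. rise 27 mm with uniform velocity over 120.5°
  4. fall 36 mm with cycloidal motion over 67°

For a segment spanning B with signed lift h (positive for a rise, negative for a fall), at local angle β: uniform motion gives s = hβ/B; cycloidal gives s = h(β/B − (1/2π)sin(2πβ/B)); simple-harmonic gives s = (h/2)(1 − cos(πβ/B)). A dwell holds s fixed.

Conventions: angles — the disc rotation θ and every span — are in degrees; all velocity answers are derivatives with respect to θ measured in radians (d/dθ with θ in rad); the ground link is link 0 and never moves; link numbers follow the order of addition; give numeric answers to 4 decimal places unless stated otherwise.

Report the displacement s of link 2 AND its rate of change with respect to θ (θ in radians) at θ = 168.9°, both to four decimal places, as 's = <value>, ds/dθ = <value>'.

seg 1 [0°–122.4°] simple-harmonic, h=14: full span → s += 14 → s = 14.0000
seg 2 [122.4°–172.5°] simple-harmonic, h=-5: θ=168.9° here. β=46.5, B=50.1. -5/2·(1 − cos(π·0.9281)) = -4.9366 → s = 9.0634
velocity in seg [122.4°–172.5°] (simple-harmonic), θ in radians: β = 46.5° = 0.8116 rad, B = 50.1° = 0.8744 rad; ds/dθ = (πh/(2B)) sin(πβ/B) = (π·(-5)/(2·0.8744)) sin(π·0.9281) = -2.010456 mm/rad

s = 9.0634, ds/dθ = -2.0105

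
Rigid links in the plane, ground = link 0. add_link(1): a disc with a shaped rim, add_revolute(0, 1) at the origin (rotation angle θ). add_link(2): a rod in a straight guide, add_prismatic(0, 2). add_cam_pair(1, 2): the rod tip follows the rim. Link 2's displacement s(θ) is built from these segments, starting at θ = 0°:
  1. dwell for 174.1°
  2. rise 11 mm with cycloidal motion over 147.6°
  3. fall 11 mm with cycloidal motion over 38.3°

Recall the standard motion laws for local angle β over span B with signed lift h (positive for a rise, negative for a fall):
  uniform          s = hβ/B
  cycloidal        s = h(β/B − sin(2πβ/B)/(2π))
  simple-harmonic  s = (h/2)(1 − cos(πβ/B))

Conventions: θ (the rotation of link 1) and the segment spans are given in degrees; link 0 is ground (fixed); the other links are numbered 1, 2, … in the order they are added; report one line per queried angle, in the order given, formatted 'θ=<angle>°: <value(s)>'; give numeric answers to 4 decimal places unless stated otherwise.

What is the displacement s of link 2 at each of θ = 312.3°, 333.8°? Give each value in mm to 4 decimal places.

segment 1 (0° to 174.1°, dwell): s unchanged at 0.0000
θ = 312.3° falls in segment 2 (174.1° to 321.7°, cycloidal, h = 11): β = 312.3 − 174.1 = 138.2°, B = 147.6°; Δs = 11·(0.9363 − sin(2π·0.9363)/(2π)) = 10.9815; s = 0.0000 + 10.9815 = 10.9815
segment 2 (174.1° to 321.7°, cycloidal, h = 11) is passed completely: s = 0.0000 + (11) = 11.0000
θ = 333.8° falls in segment 3 (321.7° to 360°, cycloidal, h = -11): β = 333.8 − 321.7 = 12.1°, B = 38.3°; Δs = -11·(0.3159 − sin(2π·0.3159)/(2π)) = -1.8726; s = 11.0000 − 1.8726 = 9.1274

θ=312.3°: 10.9815
θ=333.8°: 9.1274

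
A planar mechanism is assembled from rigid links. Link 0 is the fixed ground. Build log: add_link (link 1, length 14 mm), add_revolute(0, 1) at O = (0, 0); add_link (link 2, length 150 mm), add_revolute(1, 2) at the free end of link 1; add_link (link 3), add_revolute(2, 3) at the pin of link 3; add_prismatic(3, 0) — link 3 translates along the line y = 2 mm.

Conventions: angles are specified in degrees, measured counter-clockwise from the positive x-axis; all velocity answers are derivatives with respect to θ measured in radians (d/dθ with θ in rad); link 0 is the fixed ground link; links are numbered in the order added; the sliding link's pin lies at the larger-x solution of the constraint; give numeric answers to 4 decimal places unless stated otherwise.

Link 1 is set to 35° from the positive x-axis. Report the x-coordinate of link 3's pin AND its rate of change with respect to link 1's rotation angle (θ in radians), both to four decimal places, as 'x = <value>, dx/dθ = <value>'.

geometry: r = 14 mm, L = 150 mm, e = 2 mm
crank pin P = (r cos θ, r sin θ) = (11.468129, 8.030070)
h = r sin θ − e = 8.030070 − 2 = 6.030070
x = r cos θ + √(L² − h²) = 11.468129 + 149.878745 = 161.346874
dx/dθ = −r sin θ − h·r cos θ/√(L² − h²) (θ in radians; h = 6.030070) = -8.491467

x = 161.3469, dx/dθ = -8.4915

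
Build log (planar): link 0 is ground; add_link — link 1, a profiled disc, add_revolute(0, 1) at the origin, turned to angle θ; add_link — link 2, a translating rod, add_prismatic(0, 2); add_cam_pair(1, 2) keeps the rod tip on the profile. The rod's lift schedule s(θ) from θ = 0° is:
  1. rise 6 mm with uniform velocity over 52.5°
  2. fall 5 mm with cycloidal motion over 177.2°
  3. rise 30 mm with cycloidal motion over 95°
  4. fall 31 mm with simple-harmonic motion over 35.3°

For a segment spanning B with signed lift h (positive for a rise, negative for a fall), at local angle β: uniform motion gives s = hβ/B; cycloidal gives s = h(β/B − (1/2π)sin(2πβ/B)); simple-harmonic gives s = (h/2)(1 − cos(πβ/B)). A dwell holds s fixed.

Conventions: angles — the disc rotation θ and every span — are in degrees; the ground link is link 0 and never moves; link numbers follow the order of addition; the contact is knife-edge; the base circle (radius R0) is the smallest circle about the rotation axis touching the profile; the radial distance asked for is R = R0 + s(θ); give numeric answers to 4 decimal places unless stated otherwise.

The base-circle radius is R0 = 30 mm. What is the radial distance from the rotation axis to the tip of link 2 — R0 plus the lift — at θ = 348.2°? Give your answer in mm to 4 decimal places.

seg 1 [0°–52.5°] uniform, h=6: full span → s += 6 → s = 6.0000
seg 2 [52.5°–229.7°] cycloidal, h=-5: full span → s += -5 → s = 1.0000
seg 3 [229.7°–324.7°] cycloidal, h=30: full span → s += 30 → s = 31.0000
seg 4 [324.7°–360°] simple-harmonic, h=-31: θ=348.2° here. β=23.5, B=35.3. -31/2·(1 − cos(π·0.6657)) = -23.2101 → s = 7.7899
R = R0 + s = 30 + 7.7899 = 37.7899

37.7899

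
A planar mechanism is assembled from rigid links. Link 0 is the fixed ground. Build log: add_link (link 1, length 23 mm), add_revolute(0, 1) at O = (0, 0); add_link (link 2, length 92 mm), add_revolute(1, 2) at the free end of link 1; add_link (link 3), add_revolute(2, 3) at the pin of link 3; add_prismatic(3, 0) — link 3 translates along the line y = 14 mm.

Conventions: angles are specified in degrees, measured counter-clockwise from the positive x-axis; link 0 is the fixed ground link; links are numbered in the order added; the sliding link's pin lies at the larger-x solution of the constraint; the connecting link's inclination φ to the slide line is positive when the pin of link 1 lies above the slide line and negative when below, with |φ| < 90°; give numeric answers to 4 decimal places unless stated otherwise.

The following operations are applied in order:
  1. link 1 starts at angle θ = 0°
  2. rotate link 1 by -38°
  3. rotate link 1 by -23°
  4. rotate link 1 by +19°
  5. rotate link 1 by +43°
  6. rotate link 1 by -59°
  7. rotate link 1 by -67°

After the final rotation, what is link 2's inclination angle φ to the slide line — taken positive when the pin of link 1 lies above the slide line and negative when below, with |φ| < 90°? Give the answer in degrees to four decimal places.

geometry: r = 23 mm, L = 92 mm, e = 14 mm; θ starts at 0°
rotate link 1 by -38°: θ ← 0° -38° = -38°
rotate link 1 by -23°: θ ← -38° -23° = -61°
rotate link 1 by +19°: θ ← -61° +19° = -42°
rotate link 1 by +43°: θ ← -42° +43° = 1°
rotate link 1 by -59°: θ ← 1° -59° = -58°
rotate link 1 by -67°: θ ← -58° -67° = -125°
h = r sin θ − e = -18.840497 − 14 = -32.840497
sin φ = h / L = -32.840497 / 92 = -0.35696192
φ = arcsin(-0.35696192) = -20.913734°

-20.9137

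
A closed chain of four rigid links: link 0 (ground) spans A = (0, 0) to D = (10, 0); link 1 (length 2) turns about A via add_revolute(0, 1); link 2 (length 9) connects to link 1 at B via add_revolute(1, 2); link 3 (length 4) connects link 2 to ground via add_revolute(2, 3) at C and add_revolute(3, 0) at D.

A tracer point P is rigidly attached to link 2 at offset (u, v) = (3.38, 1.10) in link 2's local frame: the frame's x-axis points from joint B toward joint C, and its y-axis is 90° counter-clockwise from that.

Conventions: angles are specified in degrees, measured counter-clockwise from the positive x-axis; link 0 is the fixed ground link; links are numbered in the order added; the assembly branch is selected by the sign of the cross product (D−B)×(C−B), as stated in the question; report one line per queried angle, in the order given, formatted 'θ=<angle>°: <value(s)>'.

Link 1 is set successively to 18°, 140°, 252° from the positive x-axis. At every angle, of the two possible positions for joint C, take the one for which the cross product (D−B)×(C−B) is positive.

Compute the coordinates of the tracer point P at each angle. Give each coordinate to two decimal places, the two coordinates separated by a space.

A=(0,0), D=(10.00,0)
θ=18°: B = A + 2.00·(cos18°, sin18°) = (1.9021, 0.6180)
θ=18°: |BD| = 8.1214
θ=18°: circle(B,9.00) ∩ circle(D,4.00): a=8.0625, h=3.9996
θ=18°:   candidates: C₊=(10.2456,3.9925) cross=32.482; C₋=(9.6368,-3.9835) cross=-32.482
θ=18°:   branch + wants cross > 0 → take C=(10.2456,3.9925) (cross=32.482)
θ=18°: ex = (C−B)/|BC| = (0.9271,0.3749); ey = (-0.3749,0.9271)
θ=18°: P = B + 3.38·ex + 1.10·ey = (4.6231,2.9051)
θ=140°: B = A + 2.00·(cos140°, sin140°) = (-1.5321, 1.2856)
θ=140°: |BD| = 11.6035
θ=140°: circle(B,9.00) ∩ circle(D,4.00): a=8.6026, h=2.6447
θ=140°:   candidates: C₊=(7.3106,2.9609) cross=30.688; C₋=(6.7246,-2.2960) cross=-30.688
θ=140°:   branch + wants cross > 0 → take C=(7.3106,2.9609) (cross=30.688)
θ=140°: ex = (C−B)/|BC| = (0.9825,0.1862); ey = (-0.1862,0.9825)
θ=140°: P = B + 3.38·ex + 1.10·ey = (1.5841,2.9955)
θ=252°: B = A + 2.00·(cos252°, sin252°) = (-0.6180, -1.9021)
θ=252°: |BD| = 10.7871
θ=252°: circle(B,9.00) ∩ circle(D,4.00): a=8.4064, h=3.2144
θ=252°:   candidates: C₊=(7.0898,2.7443) cross=34.674; C₋=(8.2234,-3.5838) cross=-34.674
θ=252°:   branch + wants cross > 0 → take C=(7.0898,2.7443) (cross=34.674)
θ=252°: ex = (C−B)/|BC| = (0.8564,0.5163); ey = (-0.5163,0.8564)
θ=252°: P = B + 3.38·ex + 1.10·ey = (1.7088,0.7849)

θ=18°: 4.62 2.91
θ=140°: 1.58 3.00
θ=252°: 1.71 0.78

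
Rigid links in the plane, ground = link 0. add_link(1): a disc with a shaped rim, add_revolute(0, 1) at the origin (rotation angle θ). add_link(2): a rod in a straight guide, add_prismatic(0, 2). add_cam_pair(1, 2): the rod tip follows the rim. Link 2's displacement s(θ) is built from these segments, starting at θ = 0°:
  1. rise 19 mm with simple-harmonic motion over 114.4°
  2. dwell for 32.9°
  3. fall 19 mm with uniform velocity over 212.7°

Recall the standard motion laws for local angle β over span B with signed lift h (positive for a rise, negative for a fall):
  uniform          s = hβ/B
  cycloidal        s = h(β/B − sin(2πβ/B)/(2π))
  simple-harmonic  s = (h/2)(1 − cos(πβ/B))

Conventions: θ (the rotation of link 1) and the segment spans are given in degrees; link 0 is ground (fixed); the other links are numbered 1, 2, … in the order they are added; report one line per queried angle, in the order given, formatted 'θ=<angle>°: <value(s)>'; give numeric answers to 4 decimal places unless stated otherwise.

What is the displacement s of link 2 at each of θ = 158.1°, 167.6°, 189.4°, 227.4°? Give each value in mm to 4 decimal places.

segment 1 (0° to 114.4°, simple-harmonic, h = 19) is passed completely: s = 0.0000 + (19) = 19.0000
segment 2 (114.4° to 147.3°, dwell): s unchanged at 19.0000
θ = 158.1° falls in segment 3 (147.3° to 360°, uniform, h = -19): β = 158.1 − 147.3 = 10.8°, B = 212.7°; Δs = -19·10.8/212.7 = -0.9647; s = 19.0000 − 0.9647 = 18.0353
θ = 167.6° falls in segment 3 (147.3° to 360°, uniform, h = -19): β = 167.6 − 147.3 = 20.3°, B = 212.7°; Δs = -19·20.3/212.7 = -1.8134; s = 19.0000 − 1.8134 = 17.1866
θ = 189.4° falls in segment 3 (147.3° to 360°, uniform, h = -19): β = 189.4 − 147.3 = 42.1°, B = 212.7°; Δs = -19·42.1/212.7 = -3.7607; s = 19.0000 − 3.7607 = 15.2393
θ = 227.4° falls in segment 3 (147.3° to 360°, uniform, h = -19): β = 227.4 − 147.3 = 80.1°, B = 212.7°; Δs = -19·80.1/212.7 = -7.1551; s = 19.0000 − 7.1551 = 11.8449

θ=158.1°: 18.0353
θ=167.6°: 17.1866
θ=189.4°: 15.2393
θ=227.4°: 11.8449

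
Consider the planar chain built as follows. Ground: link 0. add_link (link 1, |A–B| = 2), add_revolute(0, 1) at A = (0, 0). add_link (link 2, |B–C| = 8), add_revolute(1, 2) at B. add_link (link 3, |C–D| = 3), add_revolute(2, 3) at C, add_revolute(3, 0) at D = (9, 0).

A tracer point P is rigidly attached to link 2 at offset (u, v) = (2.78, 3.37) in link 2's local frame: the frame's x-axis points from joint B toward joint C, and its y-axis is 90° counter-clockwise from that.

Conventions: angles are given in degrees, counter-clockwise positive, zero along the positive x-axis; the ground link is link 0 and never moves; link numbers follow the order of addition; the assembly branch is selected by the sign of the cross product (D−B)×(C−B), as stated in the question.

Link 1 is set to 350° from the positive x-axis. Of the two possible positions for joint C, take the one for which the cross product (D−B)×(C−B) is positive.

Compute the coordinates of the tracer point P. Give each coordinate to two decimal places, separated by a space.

A=(0,0), D=(9.00,0)
B = A + 2.00·(cos350°, sin350°) = (1.9696, -0.3473)
|BD| = 7.0390
circle(B,8.00) ∩ circle(D,3.00): a=7.4263, h=2.9749
  candidates: C₊=(9.2401,2.9904) cross=20.940; C₋=(9.5337,-2.9522) cross=-20.940
  branch + wants cross > 0 → take C=(9.2401,2.9904) (cross=20.940)
ex = (C−B)/|BC| = (0.9088,0.4172); ey = (-0.4172,0.9088)
P = B + 2.78·ex + 3.37·ey = (3.0901,3.8752)

3.09 3.88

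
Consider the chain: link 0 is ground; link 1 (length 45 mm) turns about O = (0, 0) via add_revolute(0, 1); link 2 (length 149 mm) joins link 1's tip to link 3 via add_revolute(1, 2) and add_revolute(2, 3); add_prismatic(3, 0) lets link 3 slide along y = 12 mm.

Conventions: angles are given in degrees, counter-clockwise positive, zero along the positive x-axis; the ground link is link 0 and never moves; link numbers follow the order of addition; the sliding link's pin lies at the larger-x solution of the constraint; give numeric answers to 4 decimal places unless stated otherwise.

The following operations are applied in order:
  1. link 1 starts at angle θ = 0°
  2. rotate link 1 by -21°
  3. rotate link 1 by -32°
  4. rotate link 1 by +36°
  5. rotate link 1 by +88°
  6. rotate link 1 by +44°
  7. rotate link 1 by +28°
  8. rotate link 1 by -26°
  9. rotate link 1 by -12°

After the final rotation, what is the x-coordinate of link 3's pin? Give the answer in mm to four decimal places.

geometry: r = 45 mm, L = 149 mm, e = 12 mm; θ starts at 0°
rotate link 1 by -21°: θ ← 0° -21° = -21°
rotate link 1 by -32°: θ ← -21° -32° = -53°
rotate link 1 by +36°: θ ← -53° +36° = -17°
rotate link 1 by +88°: θ ← -17° +88° = 71°
rotate link 1 by +44°: θ ← 71° +44° = 115°
rotate link 1 by +28°: θ ← 115° +28° = 143°
rotate link 1 by -26°: θ ← 143° -26° = 117°
rotate link 1 by -12°: θ ← 117° -12° = 105°
crank pin P = (r cos θ, r sin θ) = (-11.646857, 43.466662)
h = r sin θ − e = 43.466662 − 12 = 31.466662
x = r cos θ + √(L² − h²) = -11.646857 + 145.639449 = 133.992592

133.9926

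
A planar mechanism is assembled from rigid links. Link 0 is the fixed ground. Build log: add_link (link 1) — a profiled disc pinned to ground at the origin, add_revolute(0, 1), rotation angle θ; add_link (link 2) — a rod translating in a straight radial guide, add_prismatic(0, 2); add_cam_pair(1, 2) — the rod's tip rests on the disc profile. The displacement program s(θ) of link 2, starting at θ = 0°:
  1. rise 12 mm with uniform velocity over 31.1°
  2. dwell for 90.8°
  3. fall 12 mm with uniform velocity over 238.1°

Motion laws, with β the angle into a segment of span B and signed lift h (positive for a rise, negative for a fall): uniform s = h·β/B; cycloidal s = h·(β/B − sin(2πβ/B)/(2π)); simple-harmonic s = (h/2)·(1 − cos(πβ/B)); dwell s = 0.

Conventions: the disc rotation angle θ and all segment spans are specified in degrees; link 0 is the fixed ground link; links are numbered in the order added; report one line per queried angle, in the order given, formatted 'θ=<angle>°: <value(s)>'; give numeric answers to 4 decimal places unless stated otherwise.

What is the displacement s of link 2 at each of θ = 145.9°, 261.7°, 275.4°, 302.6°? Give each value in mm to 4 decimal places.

seg 1 [0°–31.1°] uniform, h=12: full span → s += 12 → s = 12.0000
seg 2 [31.1°–121.9°] dwell: s stays 12.0000
seg 3 [121.9°–360°] uniform, h=-12: θ=145.9° here. β=24, B=238.1. -12·24/238.1 = -1.2096 → s = 10.7904
seg 3 [121.9°–360°] uniform, h=-12: θ=261.7° here. β=139.8, B=238.1. -12·139.8/238.1 = -7.0458 → s = 4.9542
seg 3 [121.9°–360°] uniform, h=-12: θ=275.4° here. β=153.5, B=238.1. -12·153.5/238.1 = -7.7362 → s = 4.2638
seg 3 [121.9°–360°] uniform, h=-12: θ=302.6° here. β=180.7, B=238.1. -12·180.7/238.1 = -9.1071 → s = 2.8929

θ=145.9°: 10.7904
θ=261.7°: 4.9542
θ=275.4°: 4.2638
θ=302.6°: 2.8929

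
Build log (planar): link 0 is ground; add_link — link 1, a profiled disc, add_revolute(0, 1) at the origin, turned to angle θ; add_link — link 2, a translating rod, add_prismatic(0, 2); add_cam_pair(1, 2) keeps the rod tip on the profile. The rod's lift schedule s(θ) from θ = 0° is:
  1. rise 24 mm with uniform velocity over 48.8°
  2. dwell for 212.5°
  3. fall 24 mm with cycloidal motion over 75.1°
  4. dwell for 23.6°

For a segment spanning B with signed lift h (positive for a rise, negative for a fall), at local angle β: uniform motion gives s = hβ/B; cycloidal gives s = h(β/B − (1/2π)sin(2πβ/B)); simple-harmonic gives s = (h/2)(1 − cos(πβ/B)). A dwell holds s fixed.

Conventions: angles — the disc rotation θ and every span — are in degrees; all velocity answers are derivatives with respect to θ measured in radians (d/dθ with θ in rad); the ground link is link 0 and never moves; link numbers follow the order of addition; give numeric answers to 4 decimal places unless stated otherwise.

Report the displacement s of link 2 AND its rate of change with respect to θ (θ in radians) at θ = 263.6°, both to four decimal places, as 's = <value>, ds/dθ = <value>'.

seg 1 [0°–48.8°] uniform, h=24: full span → s += 24 → s = 24.0000
seg 2 [48.8°–261.3°] dwell: s stays 24.0000
seg 3 [261.3°–336.4°] cycloidal, h=-24: θ=263.6° here. β=2.3, B=75.1. -24·(0.0306 − sin(2π·0.0306)/(2π)) = -0.0045 → s = 23.9955
velocity in seg [261.3°–336.4°] (cycloidal), θ in radians: β = 2.3° = 0.0401 rad, B = 75.1° = 1.3107 rad; ds/dθ = (h/B)(1 − cos(2πβ/B)) = ((-24)/1.3107)(1 − cos(2π·0.0306)) = -0.337955 mm/rad

s = 23.9955, ds/dθ = -0.3380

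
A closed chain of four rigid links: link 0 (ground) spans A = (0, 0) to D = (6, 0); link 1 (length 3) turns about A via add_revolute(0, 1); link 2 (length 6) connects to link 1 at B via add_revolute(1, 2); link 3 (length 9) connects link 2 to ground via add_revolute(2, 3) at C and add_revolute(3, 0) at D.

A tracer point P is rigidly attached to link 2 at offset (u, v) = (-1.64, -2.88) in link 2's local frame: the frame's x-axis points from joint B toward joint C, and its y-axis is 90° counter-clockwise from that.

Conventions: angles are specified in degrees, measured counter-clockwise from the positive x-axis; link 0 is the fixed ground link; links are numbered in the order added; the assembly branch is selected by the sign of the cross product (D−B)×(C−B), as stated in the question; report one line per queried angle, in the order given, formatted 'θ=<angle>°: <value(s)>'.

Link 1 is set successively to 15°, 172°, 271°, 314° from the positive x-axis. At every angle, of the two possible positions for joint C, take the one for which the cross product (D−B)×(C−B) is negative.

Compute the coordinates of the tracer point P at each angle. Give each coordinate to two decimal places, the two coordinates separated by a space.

A=(0,0), D=(6.00,0)
θ=15°: B = A + 3.00·(cos15°, sin15°) = (2.8978, 0.7765)
θ=15°: |BD| = 3.1979
θ=15°: circle(B,6.00) ∩ circle(D,9.00): a=-5.4369, h=2.5378
θ=15°:   candidates: C₊=(-1.7602,4.5584) cross=8.116; C₋=(-2.9926,-0.3653) cross=-8.116
θ=15°:   branch - wants cross < 0 → take C=(-2.9926,-0.3653) (cross=-8.116)
θ=15°: ex = (C−B)/|BC| = (-0.9817,-0.1903); ey = (0.1903,-0.9817)
θ=15°: P = B + -1.64·ex + -2.88·ey = (3.9598,3.9159)
θ=172°: B = A + 3.00·(cos172°, sin172°) = (-2.9708, 0.4175)
θ=172°: |BD| = 8.9805
θ=172°: circle(B,6.00) ∩ circle(D,9.00): a=1.9848, h=5.6622
θ=172°:   candidates: C₊=(-0.7249,5.9813) cross=50.849; C₋=(-1.2514,-5.3308) cross=-50.849
θ=172°:   branch - wants cross < 0 → take C=(-1.2514,-5.3308) (cross=-50.849)
θ=172°: ex = (C−B)/|BC| = (0.2866,-0.9581); ey = (0.9581,0.2866)
θ=172°: P = B + -1.64·ex + -2.88·ey = (-6.2000,1.1634)
θ=271°: B = A + 3.00·(cos271°, sin271°) = (0.0524, -2.9995)
θ=271°: |BD| = 6.6612
θ=271°: circle(B,6.00) ∩ circle(D,9.00): a=-0.0472, h=5.9998
θ=271°:   candidates: C₊=(-2.6915,2.3363) cross=39.966; C₋=(2.7120,-8.3779) cross=-39.966
θ=271°:   branch - wants cross < 0 → take C=(2.7120,-8.3779) (cross=-39.966)
θ=271°: ex = (C−B)/|BC| = (0.4433,-0.8964); ey = (0.8964,0.4433)
θ=271°: P = B + -1.64·ex + -2.88·ey = (-3.2562,-2.8061)
θ=314°: B = A + 3.00·(cos314°, sin314°) = (2.0840, -2.1580)
θ=314°: |BD| = 4.4713
θ=314°: circle(B,6.00) ∩ circle(D,9.00): a=-2.7965, h=5.3085
θ=314°:   candidates: C₊=(-2.9273,1.1415) cross=23.736; C₋=(2.1968,-8.1570) cross=-23.736
θ=314°:   branch - wants cross < 0 → take C=(2.1968,-8.1570) (cross=-23.736)
θ=314°: ex = (C−B)/|BC| = (0.0188,-0.9998); ey = (0.9998,0.0188)
θ=314°: P = B + -1.64·ex + -2.88·ey = (-0.8264,-0.5725)

θ=15°: 3.96 3.92
θ=172°: -6.20 1.16
θ=271°: -3.26 -2.81
θ=314°: -0.83 -0.57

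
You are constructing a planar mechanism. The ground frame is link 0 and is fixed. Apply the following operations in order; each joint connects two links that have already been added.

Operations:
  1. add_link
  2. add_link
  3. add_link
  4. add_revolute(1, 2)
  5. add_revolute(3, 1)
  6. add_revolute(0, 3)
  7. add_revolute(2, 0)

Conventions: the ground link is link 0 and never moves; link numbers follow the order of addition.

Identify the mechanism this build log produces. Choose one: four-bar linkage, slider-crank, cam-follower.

links: 4 (incl. ground); joints: 4 revolute, 0 prismatic, 0 higher (cam) pair, forming one closed loop
4 links in a single 4R loop → four-bar linkage

four-bar linkage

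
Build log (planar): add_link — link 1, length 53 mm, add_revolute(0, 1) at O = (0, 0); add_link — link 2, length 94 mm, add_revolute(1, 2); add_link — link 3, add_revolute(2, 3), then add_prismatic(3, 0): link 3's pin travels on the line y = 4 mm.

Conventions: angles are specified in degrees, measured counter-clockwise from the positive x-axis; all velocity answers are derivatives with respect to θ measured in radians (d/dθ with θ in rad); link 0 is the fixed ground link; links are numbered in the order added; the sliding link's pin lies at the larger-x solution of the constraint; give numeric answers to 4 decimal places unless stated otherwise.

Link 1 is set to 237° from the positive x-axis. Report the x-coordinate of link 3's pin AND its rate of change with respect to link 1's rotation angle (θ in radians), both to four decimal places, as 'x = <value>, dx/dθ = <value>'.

geometry: r = 53 mm, L = 94 mm, e = 4 mm
crank pin P = (r cos θ, r sin θ) = (-28.865869, -44.449540)
h = r sin θ − e = -44.449540 − 4 = -48.449540
x = r cos θ + √(L² − h²) = -28.865869 + 80.552108 = 51.686239
dx/dθ = −r sin θ − h·r cos θ/√(L² − h²) (θ in radians; h = -48.449540) = 27.087635

x = 51.6862, dx/dθ = 27.0876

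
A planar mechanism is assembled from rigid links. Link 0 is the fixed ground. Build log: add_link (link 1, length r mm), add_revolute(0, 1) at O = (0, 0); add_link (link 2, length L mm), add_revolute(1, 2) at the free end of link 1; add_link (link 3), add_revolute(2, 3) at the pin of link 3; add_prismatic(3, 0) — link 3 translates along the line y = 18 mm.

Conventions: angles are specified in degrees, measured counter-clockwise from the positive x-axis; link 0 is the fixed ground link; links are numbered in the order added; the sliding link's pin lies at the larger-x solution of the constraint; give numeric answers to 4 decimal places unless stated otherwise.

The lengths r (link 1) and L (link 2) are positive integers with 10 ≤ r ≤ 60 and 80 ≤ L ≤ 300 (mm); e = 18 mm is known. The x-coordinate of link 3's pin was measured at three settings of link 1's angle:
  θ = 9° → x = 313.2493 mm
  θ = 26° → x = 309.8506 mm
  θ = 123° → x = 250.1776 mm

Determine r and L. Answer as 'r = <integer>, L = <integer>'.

constraint per measurement: (x − r cos θ)² + (r sin θ − e)² = L²
subtracting the θ₁ and θ₂ equations cancels the r² and L² terms:
r = (x₁² − x₂²) / (2[(x₁cos θ₁ + e sin θ₁) − (x₂cos θ₂ + e sin θ₂)]) = 41.0000 → r = 41
L² = (x₁ − r cos θ₁)² + (r sin θ₁ − e)² = 74529.0268 → L = 273.0000 → L = 273
check at θ₃=123°: x = 250.1776 (printed 250.1776) ✓

r = 41, L = 273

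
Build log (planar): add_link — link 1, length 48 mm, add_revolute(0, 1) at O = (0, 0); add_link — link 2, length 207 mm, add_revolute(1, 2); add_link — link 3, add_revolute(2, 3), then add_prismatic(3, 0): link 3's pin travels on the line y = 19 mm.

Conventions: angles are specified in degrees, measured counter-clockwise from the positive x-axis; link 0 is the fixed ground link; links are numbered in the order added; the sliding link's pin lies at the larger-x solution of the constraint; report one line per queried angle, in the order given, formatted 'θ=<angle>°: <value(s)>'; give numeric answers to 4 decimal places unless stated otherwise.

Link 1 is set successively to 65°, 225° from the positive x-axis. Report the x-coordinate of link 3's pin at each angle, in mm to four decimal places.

geometry: r = 48 mm, L = 207 mm, e = 19 mm
θ=65°: crank pin P = (r cos θ, r sin θ) = (20.285677, 43.502774)
θ=65°: h = r sin θ − e = 43.502774 − 19 = 24.502774
θ=65°: x = r cos θ + √(L² − h²) = 20.285677 + 205.544677 = 225.830353
θ=225°: crank pin P = (r cos θ, r sin θ) = (-33.941125, -33.941125)
θ=225°: h = r sin θ − e = -33.941125 − 19 = -52.941125
θ=225°: x = r cos θ + √(L² − h²) = -33.941125 + 200.115560 = 166.174434

θ=65°: 225.8304
θ=225°: 166.1744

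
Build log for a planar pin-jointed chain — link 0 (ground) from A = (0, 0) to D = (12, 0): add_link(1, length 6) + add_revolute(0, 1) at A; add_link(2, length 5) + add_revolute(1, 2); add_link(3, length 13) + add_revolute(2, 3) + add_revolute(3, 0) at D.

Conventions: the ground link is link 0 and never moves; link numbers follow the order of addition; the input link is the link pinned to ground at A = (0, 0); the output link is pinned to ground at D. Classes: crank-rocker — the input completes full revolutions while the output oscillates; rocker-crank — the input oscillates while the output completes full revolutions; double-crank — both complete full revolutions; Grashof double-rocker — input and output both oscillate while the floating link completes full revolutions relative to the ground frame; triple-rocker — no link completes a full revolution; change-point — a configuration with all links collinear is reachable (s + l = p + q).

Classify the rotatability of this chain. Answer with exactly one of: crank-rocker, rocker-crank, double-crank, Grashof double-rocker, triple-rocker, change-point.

lengths: ground=12, input=6, coupler=5, output=13
sorted: s=5 (shortest), l=13 (longest), p+q=18
s + l = 18 vs p + q = 18
s + l = p + q → change-point (collinear configuration reachable)

change-point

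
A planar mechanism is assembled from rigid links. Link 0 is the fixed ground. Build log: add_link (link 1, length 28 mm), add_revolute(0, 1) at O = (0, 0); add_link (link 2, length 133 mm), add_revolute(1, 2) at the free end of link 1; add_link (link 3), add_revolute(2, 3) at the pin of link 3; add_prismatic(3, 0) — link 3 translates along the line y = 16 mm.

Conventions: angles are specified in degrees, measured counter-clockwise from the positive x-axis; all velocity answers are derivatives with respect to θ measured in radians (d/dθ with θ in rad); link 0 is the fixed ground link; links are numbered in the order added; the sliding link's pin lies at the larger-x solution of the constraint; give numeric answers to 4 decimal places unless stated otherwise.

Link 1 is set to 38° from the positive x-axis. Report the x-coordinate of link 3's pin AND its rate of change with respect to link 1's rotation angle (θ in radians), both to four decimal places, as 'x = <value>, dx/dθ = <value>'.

geometry: r = 28 mm, L = 133 mm, e = 16 mm
crank pin P = (r cos θ, r sin θ) = (22.064301, 17.238521)
h = r sin θ − e = 17.238521 − 16 = 1.238521
x = r cos θ + √(L² − h²) = 22.064301 + 132.994233 = 155.058534
dx/dθ = −r sin θ − h·r cos θ/√(L² − h²) (θ in radians; h = 1.238521) = -17.443997

x = 155.0585, dx/dθ = -17.4440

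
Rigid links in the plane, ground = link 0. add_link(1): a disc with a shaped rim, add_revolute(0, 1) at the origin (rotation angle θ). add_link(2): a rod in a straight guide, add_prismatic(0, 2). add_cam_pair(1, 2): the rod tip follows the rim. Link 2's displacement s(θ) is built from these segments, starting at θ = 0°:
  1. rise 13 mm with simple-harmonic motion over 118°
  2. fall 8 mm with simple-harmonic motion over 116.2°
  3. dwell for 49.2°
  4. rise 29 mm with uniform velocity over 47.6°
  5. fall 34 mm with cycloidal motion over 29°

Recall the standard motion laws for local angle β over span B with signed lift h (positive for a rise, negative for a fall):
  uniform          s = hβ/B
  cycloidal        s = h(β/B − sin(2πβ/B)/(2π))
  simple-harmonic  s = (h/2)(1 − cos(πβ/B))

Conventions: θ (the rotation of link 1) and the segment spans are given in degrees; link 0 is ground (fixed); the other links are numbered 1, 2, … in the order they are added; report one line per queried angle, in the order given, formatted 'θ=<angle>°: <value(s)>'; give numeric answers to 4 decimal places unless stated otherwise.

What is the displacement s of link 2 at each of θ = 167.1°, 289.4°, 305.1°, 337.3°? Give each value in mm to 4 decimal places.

segment 1 (0° to 118°, simple-harmonic, h = 13) is passed completely: s = 0.0000 + (13) = 13.0000
θ = 167.1° falls in segment 2 (118° to 234.2°, simple-harmonic, h = -8): β = 167.1 − 118 = 49.1°, B = 116.2°; Δs = -8/2·(1 − cos(π·0.4225)) = -3.0363; s = 13.0000 − 3.0363 = 9.9637
segment 2 (118° to 234.2°, simple-harmonic, h = -8) is passed completely: s = 13.0000 + (-8) = 5.0000
segment 3 (234.2° to 283.4°, dwell): s unchanged at 5.0000
θ = 289.4° falls in segment 4 (283.4° to 331°, uniform, h = 29): β = 289.4 − 283.4 = 6°, B = 47.6°; Δs = 29·6/47.6 = 3.6555; s = 5.0000 + 3.6555 = 8.6555
θ = 305.1° falls in segment 4 (283.4° to 331°, uniform, h = 29): β = 305.1 − 283.4 = 21.7°, B = 47.6°; Δs = 29·21.7/47.6 = 13.2206; s = 5.0000 + 13.2206 = 18.2206
segment 4 (283.4° to 331°, uniform, h = 29) is passed completely: s = 5.0000 + (29) = 34.0000
θ = 337.3° falls in segment 5 (331° to 360°, cycloidal, h = -34): β = 337.3 − 331 = 6.3°, B = 29°; Δs = -34·(0.2172 − sin(2π·0.2172)/(2π)) = -2.0892; s = 34.0000 − 2.0892 = 31.9108

θ=167.1°: 9.9637
θ=289.4°: 8.6555
θ=305.1°: 18.2206
θ=337.3°: 31.9108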